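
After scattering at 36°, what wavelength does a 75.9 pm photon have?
76.3634 pm

Using the Compton scattering formula:
λ' = λ + Δλ = λ + λ_C(1 - cos θ)

Given:
- Initial wavelength λ = 75.9 pm
- Scattering angle θ = 36°
- Compton wavelength λ_C ≈ 2.4263 pm

Calculate the shift:
Δλ = 2.4263 × (1 - cos(36°))
Δλ = 2.4263 × 0.1910
Δλ = 0.4634 pm

Final wavelength:
λ' = 75.9 + 0.4634 = 76.3634 pm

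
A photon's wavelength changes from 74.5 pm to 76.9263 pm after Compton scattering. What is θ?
90.00°

First find the wavelength shift:
Δλ = λ' - λ = 76.9263 - 74.5 = 2.4263 pm

Using Δλ = λ_C(1 - cos θ), with λ_C = h/(m_e·c) ≈ 2.42631024 pm:
cos θ = 1 - Δλ/λ_C
cos θ = 1 - 2.4263/2.42631024
cos θ = 0.000004

θ = arccos(0.000004)
θ = 90.00°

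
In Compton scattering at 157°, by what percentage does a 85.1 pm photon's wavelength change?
5.4756%

Calculate the Compton shift:
Δλ = λ_C(1 - cos(157°))
Δλ = 2.4263 × (1 - cos(157°))
Δλ = 2.4263 × 1.9205
Δλ = 4.6597 pm

Percentage change:
(Δλ/λ₀) × 100 = (4.6597/85.1) × 100
= 5.4756%

(Intermediate values are shown rounded; full precision is carried through to the final answer.)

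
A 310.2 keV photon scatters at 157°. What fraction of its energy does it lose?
0.5383 (or 53.83%)

Calculate initial and final photon energies:

Initial: E₀ = 310.2 keV → λ₀ = 3.9969 pm
Compton shift: Δλ = 4.6597 pm
Final wavelength: λ' = 8.6567 pm
Final energy: E' = 143.2242 keV

Fractional energy loss:
(E₀ - E')/E₀ = (310.2000 - 143.2242)/310.2000
= 166.9758/310.2000
= 0.5383
= 53.83%

(Intermediate values are shown rounded; full precision is carried through to the final answer.)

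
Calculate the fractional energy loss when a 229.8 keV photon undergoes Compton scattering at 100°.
0.3455 (or 34.55%)

Calculate initial and final photon energies:

Initial: E₀ = 229.8 keV → λ₀ = 5.3953 pm
Compton shift: Δλ = 2.8476 pm
Final wavelength: λ' = 8.2429 pm
Final energy: E' = 150.4125 keV

Fractional energy loss:
(E₀ - E')/E₀ = (229.8000 - 150.4125)/229.8000
= 79.3875/229.8000
= 0.3455
= 34.55%

(Intermediate values are shown rounded; full precision is carried through to the final answer.)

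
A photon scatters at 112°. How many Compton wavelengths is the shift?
1.3746 λ_C

The Compton shift formula is:
Δλ = λ_C(1 - cos θ)

Dividing both sides by λ_C:
Δλ/λ_C = 1 - cos θ

For θ = 112°:
Δλ/λ_C = 1 - cos(112°)
Δλ/λ_C = 1 - -0.3746
Δλ/λ_C = 1.3746

This means the shift is 1.3746 × λ_C = 3.3352 pm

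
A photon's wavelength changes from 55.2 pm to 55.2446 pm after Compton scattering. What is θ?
11.00°

First find the wavelength shift:
Δλ = λ' - λ = 55.2446 - 55.2 = 0.0446 pm

Using Δλ = λ_C(1 - cos θ), with λ_C = h/(m_e·c) ≈ 2.42631024 pm:
cos θ = 1 - Δλ/λ_C
cos θ = 1 - 0.0446/2.42631024
cos θ = 0.981618

θ = arccos(0.981618)
θ = 11.00°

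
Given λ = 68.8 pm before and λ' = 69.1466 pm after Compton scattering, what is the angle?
31.00°

First find the wavelength shift:
Δλ = λ' - λ = 69.1466 - 68.8 = 0.3466 pm

Using Δλ = λ_C(1 - cos θ), with λ_C = h/(m_e·c) ≈ 2.42631024 pm:
cos θ = 1 - Δλ/λ_C
cos θ = 1 - 0.3466/2.42631024
cos θ = 0.857149

θ = arccos(0.857149)
θ = 31.00°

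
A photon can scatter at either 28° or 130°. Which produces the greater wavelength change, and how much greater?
130° produces the larger shift by a factor of 14.035

Calculate both shifts using Δλ = λ_C(1 - cos θ):

For θ₁ = 28°:
Δλ₁ = 2.4263 × (1 - cos(28°))
Δλ₁ = 2.4263 × 0.1171
Δλ₁ = 0.2840 pm

For θ₂ = 130°:
Δλ₂ = 2.4263 × (1 - cos(130°))
Δλ₂ = 2.4263 × 1.6428
Δλ₂ = 3.9859 pm

The 130° angle produces the larger shift.
Ratio: 3.9859/0.2840 = 14.035

(Intermediate values are shown rounded; full precision is carried through to the final answer.)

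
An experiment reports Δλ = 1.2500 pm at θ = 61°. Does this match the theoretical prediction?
Yes, consistent

Calculate the expected shift for θ = 61°:

Δλ_expected = λ_C(1 - cos(61°))
Δλ_expected = 2.4263 × (1 - cos(61°))
Δλ_expected = 2.4263 × 0.5152
Δλ_expected = 1.2500 pm

Given shift: 1.2500 pm
Expected shift: 1.2500 pm
Difference: 0.0000 pm

The values match. This is consistent with Compton scattering at the stated angle.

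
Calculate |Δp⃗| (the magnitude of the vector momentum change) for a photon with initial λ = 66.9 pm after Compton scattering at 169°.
1.9057e-23 kg·m/s

Photon momentum magnitude is p = h/λ.

Initial momentum:
p₀ = h/λ = 6.6261e-34/6.6900e-11 = 9.9044e-24 kg·m/s

After scattering:
λ' = λ + Δλ = 66.9 + 4.8080 = 71.7080 pm
p' = h/λ' = 6.6261e-34/7.1708e-11 = 9.2403e-24 kg·m/s

Momentum is a vector; the scattered photon's direction makes angle θ = 169° with the incident direction. The magnitude of the vector change Δp⃗ = p⃗₀ − p⃗' is found from the law of cosines:
|Δp⃗|² = p₀² + p'² − 2p₀p'cos θ
|Δp⃗|² = (9.9044e-24)² + (9.2403e-24)² − 2·9.9044e-24·9.2403e-24·cos(169°)
|Δp⃗| = 1.9057e-23 kg·m/s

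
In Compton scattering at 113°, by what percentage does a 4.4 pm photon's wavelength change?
76.6897%

Calculate the Compton shift:
Δλ = λ_C(1 - cos(113°))
Δλ = 2.4263 × (1 - cos(113°))
Δλ = 2.4263 × 1.3907
Δλ = 3.3743 pm

Percentage change:
(Δλ/λ₀) × 100 = (3.3743/4.4) × 100
= 76.6897%

(Intermediate values are shown rounded; full precision is carried through to the final answer.)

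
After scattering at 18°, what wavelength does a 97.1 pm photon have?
97.2188 pm

Using the Compton scattering formula:
λ' = λ + Δλ = λ + λ_C(1 - cos θ)

Given:
- Initial wavelength λ = 97.1 pm
- Scattering angle θ = 18°
- Compton wavelength λ_C ≈ 2.4263 pm

Calculate the shift:
Δλ = 2.4263 × (1 - cos(18°))
Δλ = 2.4263 × 0.0489
Δλ = 0.1188 pm

Final wavelength:
λ' = 97.1 + 0.1188 = 97.2188 pm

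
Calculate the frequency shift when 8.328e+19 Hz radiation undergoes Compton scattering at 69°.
2.514e+19 Hz (decrease)

Convert frequency to wavelength (c = 299792458 m/s):
λ₀ = c/f₀ = 299792458/8.328e+19 = 3.5998134e-12 m = 3.5998 pm

Calculate Compton shift:
Δλ = λ_C(1 - cos(69°)) = 1.5568 pm

Final wavelength:
λ' = λ₀ + Δλ = 3.5998 + 1.5568 = 5.1566 pm

Final frequency:
f' = c/λ' = 299792458/5.1566118e-12 = 5.8137488e+19 Hz

Frequency shift (decrease):
Δf = f₀ - f' = 8.328e+19 - 5.8137488e+19 = 2.514e+19 Hz

(Intermediate values are shown rounded; full precision is carried through to the final answer.)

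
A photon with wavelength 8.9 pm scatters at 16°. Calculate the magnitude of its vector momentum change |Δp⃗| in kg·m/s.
2.0629e-23 kg·m/s

Photon momentum magnitude is p = h/λ.

Initial momentum:
p₀ = h/λ = 6.6261e-34/8.9000e-12 = 7.4450e-23 kg·m/s

After scattering:
λ' = λ + Δλ = 8.9 + 0.0940 = 8.9940 pm
p' = h/λ' = 6.6261e-34/8.9940e-12 = 7.3672e-23 kg·m/s

Momentum is a vector; the scattered photon's direction makes angle θ = 16° with the incident direction. The magnitude of the vector change Δp⃗ = p⃗₀ − p⃗' is found from the law of cosines:
|Δp⃗|² = p₀² + p'² − 2p₀p'cos θ
|Δp⃗|² = (7.4450e-23)² + (7.3672e-23)² − 2·7.4450e-23·7.3672e-23·cos(16°)
|Δp⃗| = 2.0629e-23 kg·m/s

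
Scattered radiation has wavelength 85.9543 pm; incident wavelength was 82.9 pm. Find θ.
105.00°

First find the wavelength shift:
Δλ = λ' - λ = 85.9543 - 82.9 = 3.0543 pm

Using Δλ = λ_C(1 - cos θ), with λ_C = h/(m_e·c) ≈ 2.42631024 pm:
cos θ = 1 - Δλ/λ_C
cos θ = 1 - 3.0543/2.42631024
cos θ = -0.258825

θ = arccos(-0.258825)
θ = 105.00°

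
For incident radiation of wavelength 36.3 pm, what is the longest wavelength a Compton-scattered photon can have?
41.1526 pm (at θ = 180°)

The Compton shift is Δλ = λ_C(1 − cos θ).

Since cos θ ranges from −1 to 1, the factor (1 − cos θ) ranges from 0 to 2; the maximum shift occurs at θ = 180° (backscattering):
Δλ_max = 2λ_C = 2 × 2.4263 pm = 4.8526 pm

Maximum scattered wavelength:
λ'_max = λ₀ + Δλ_max = 36.3 + 4.8526 = 41.1526 pm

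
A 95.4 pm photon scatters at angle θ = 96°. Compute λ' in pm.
98.0799 pm

Using the Compton scattering formula:
λ' = λ + Δλ = λ + λ_C(1 - cos θ)

Given:
- Initial wavelength λ = 95.4 pm
- Scattering angle θ = 96°
- Compton wavelength λ_C ≈ 2.4263 pm

Calculate the shift:
Δλ = 2.4263 × (1 - cos(96°))
Δλ = 2.4263 × 1.1045
Δλ = 2.6799 pm

Final wavelength:
λ' = 95.4 + 2.6799 = 98.0799 pm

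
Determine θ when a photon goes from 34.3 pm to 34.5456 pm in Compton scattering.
26.00°

First find the wavelength shift:
Δλ = λ' - λ = 34.5456 - 34.3 = 0.2456 pm

Using Δλ = λ_C(1 - cos θ), with λ_C = h/(m_e·c) ≈ 2.42631024 pm:
cos θ = 1 - Δλ/λ_C
cos θ = 1 - 0.2456/2.42631024
cos θ = 0.898776

θ = arccos(0.898776)
θ = 26.00°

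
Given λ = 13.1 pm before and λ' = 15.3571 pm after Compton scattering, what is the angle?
86.00°

First find the wavelength shift:
Δλ = λ' - λ = 15.3571 - 13.1 = 2.2571 pm

Using Δλ = λ_C(1 - cos θ), with λ_C = h/(m_e·c) ≈ 2.42631024 pm:
cos θ = 1 - Δλ/λ_C
cos θ = 1 - 2.2571/2.42631024
cos θ = 0.069740

θ = arccos(0.069740)
θ = 86.00°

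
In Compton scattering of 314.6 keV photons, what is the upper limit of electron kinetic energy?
173.6068 keV

Maximum energy transfer occurs at θ = 180° (backscattering).

Initial photon: E₀ = 314.6 keV → λ₀ = 3.9410 pm

Maximum Compton shift (at 180°):
Δλ_max = 2λ_C = 2 × 2.4263 = 4.8526 pm

Final wavelength:
λ' = 3.9410 + 4.8526 = 8.7936 pm

Minimum photon energy (maximum energy to electron):
E'_min = hc/λ' = 140.9932 keV

Maximum electron kinetic energy:
K_max = E₀ - E'_min = 314.6000 - 140.9932 = 173.6068 keV

(Intermediate values are shown rounded; full precision is carried through to the final answer.)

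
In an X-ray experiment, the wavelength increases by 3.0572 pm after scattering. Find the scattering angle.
105.07°

From the Compton formula Δλ = λ_C(1 - cos θ), we can solve for θ:

cos θ = 1 - Δλ/λ_C

Given:
- Δλ = 3.0572 pm
- λ_C = h/(m_e·c) ≈ 2.42631024 pm

cos θ = 1 - 3.0572/2.42631024
cos θ = 1 - 1.260020
cos θ = -0.260020

θ = arccos(-0.260020)
θ = 105.07°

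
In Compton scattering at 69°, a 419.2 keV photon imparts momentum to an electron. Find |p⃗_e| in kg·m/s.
2.1947e-22 kg·m/s

The electron is initially at rest, so by conservation of momentum:
p⃗_e = p⃗₀ − p⃗'  (incident photon momentum minus scattered photon momentum)

Photon momentum magnitudes (p = h/λ = E/c):
λ₀ = hc/E₀ = 2.9576 pm → p₀ = h/λ₀ = 2.2403e-22 kg·m/s
Δλ = λ_C(1 − cos 69°) = 1.5568 pm
λ' = 4.5144 pm → p' = h/λ' = 1.4678e-22 kg·m/s

The scattered photon makes angle θ = 69° with the incident direction, so by the law of cosines:
|p⃗_e|² = p₀² + p'² − 2p₀p'cos θ
|p⃗_e|² = (2.2403e-22)² + (1.4678e-22)² − 2·2.2403e-22·1.4678e-22·cos(69°)
|p⃗_e| = 2.1947e-22 kg·m/s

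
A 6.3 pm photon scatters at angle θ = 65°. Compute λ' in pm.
7.7009 pm

Using the Compton scattering formula:
λ' = λ + Δλ = λ + λ_C(1 - cos θ)

Given:
- Initial wavelength λ = 6.3 pm
- Scattering angle θ = 65°
- Compton wavelength λ_C ≈ 2.4263 pm

Calculate the shift:
Δλ = 2.4263 × (1 - cos(65°))
Δλ = 2.4263 × 0.5774
Δλ = 1.4009 pm

Final wavelength:
λ' = 6.3 + 1.4009 = 7.7009 pm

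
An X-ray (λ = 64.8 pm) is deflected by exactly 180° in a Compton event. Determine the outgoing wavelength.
69.6526 pm

Using the Compton formula: λ' = λ + λ_C(1 − cos θ)

For θ = 180°, cos θ = -1 (exact) = -1.0000, so:
1 − cos 180° = 1 − (-1) = 2.0000

Δλ = λ_C × 2.0000 = 2.4263 × 2.0000 = 4.8526 pm

λ' = 64.8 + 4.8526 = 69.6526 pm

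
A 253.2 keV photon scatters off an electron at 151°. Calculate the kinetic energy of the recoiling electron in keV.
121.9317 keV

By energy conservation: K_e = E_initial - E_final

First find the scattered photon energy:
Initial wavelength: λ = hc/E = 4.8967 pm
Compton shift: Δλ = λ_C(1 - cos(151°)) = 4.5484 pm
Final wavelength: λ' = 4.8967 + 4.5484 = 9.4451 pm
Final photon energy: E' = hc/λ' = 131.2683 keV

Electron kinetic energy:
K_e = E - E' = 253.2000 - 131.2683 = 121.9317 keV

(Intermediate values are shown rounded; full precision is carried through to the final answer.)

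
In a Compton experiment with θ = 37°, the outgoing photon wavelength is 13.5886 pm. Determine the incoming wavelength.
13.1000 pm

From λ' = λ + Δλ, we have λ = λ' - Δλ

First calculate the Compton shift:
Δλ = λ_C(1 - cos θ)
Δλ = 2.4263 × (1 - cos(37°))
Δλ = 2.4263 × 0.2014
Δλ = 0.4886 pm

Initial wavelength:
λ = λ' - Δλ
λ = 13.5886 - 0.4886
λ = 13.1000 pm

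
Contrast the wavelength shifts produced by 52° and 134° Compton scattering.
134° produces the larger shift by a factor of 4.409

Calculate both shifts using Δλ = λ_C(1 - cos θ):

For θ₁ = 52°:
Δλ₁ = 2.4263 × (1 - cos(52°))
Δλ₁ = 2.4263 × 0.3843
Δλ₁ = 0.9325 pm

For θ₂ = 134°:
Δλ₂ = 2.4263 × (1 - cos(134°))
Δλ₂ = 2.4263 × 1.6947
Δλ₂ = 4.1118 pm

The 134° angle produces the larger shift.
Ratio: 4.1118/0.9325 = 4.409

(Intermediate values are shown rounded; full precision is carried through to the final answer.)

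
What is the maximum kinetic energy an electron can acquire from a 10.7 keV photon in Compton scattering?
0.4301 keV

Maximum energy transfer occurs at θ = 180° (backscattering).

Initial photon: E₀ = 10.7 keV → λ₀ = 115.8731 pm

Maximum Compton shift (at 180°):
Δλ_max = 2λ_C = 2 × 2.4263 = 4.8526 pm

Final wavelength:
λ' = 115.8731 + 4.8526 = 120.7257 pm

Minimum photon energy (maximum energy to electron):
E'_min = hc/λ' = 10.2699 keV

Maximum electron kinetic energy:
K_max = E₀ - E'_min = 10.7000 - 10.2699 = 0.4301 keV

(Intermediate values are shown rounded; full precision is carried through to the final answer.)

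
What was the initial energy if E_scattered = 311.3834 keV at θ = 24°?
328.7000 keV

Convert final energy to wavelength (hc ≈ 1239.842 keV·pm):
λ' = hc/E' = 1239.842 / 311.3834 = 3.9817 pm

Calculate the Compton shift:
Δλ = λ_C(1 - cos(24°))
Δλ = 2.4263 × (1 - cos(24°))
Δλ = 0.2098 pm

Initial wavelength:
λ = λ' - Δλ = 3.9817 - 0.2098 = 3.7720 pm

Initial energy:
E = hc/λ = 1239.842 / 3.7720 = 328.7000 keV

(Intermediate values are shown rounded; full precision is carried through to the final answer.)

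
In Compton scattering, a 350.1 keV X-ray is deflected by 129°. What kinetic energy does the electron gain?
184.6693 keV

By energy conservation: K_e = E_initial - E_final

First find the scattered photon energy:
Initial wavelength: λ = hc/E = 3.5414 pm
Compton shift: Δλ = λ_C(1 - cos(129°)) = 3.9532 pm
Final wavelength: λ' = 3.5414 + 3.9532 = 7.4946 pm
Final photon energy: E' = hc/λ' = 165.4307 keV

Electron kinetic energy:
K_e = E - E' = 350.1000 - 165.4307 = 184.6693 keV

(Intermediate values are shown rounded; full precision is carried through to the final answer.)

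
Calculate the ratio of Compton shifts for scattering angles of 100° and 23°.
100° produces the larger shift by a factor of 14.764

Calculate both shifts using Δλ = λ_C(1 - cos θ):

For θ₁ = 23°:
Δλ₁ = 2.4263 × (1 - cos(23°))
Δλ₁ = 2.4263 × 0.0795
Δλ₁ = 0.1929 pm

For θ₂ = 100°:
Δλ₂ = 2.4263 × (1 - cos(100°))
Δλ₂ = 2.4263 × 1.1736
Δλ₂ = 2.8476 pm

The 100° angle produces the larger shift.
Ratio: 2.8476/0.1929 = 14.764

(Intermediate values are shown rounded; full precision is carried through to the final answer.)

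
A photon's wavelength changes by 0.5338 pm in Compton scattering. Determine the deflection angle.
38.74°

From the Compton formula Δλ = λ_C(1 - cos θ), we can solve for θ:

cos θ = 1 - Δλ/λ_C

Given:
- Δλ = 0.5338 pm
- λ_C = h/(m_e·c) ≈ 2.42631024 pm

cos θ = 1 - 0.5338/2.42631024
cos θ = 1 - 0.220005
cos θ = 0.779995

θ = arccos(0.779995)
θ = 38.74°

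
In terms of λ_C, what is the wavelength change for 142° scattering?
1.7880 λ_C

The Compton shift formula is:
Δλ = λ_C(1 - cos θ)

Dividing both sides by λ_C:
Δλ/λ_C = 1 - cos θ

For θ = 142°:
Δλ/λ_C = 1 - cos(142°)
Δλ/λ_C = 1 - -0.7880
Δλ/λ_C = 1.7880

This means the shift is 1.7880 × λ_C = 4.3383 pm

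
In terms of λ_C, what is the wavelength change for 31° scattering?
0.1428 λ_C

The Compton shift formula is:
Δλ = λ_C(1 - cos θ)

Dividing both sides by λ_C:
Δλ/λ_C = 1 - cos θ

For θ = 31°:
Δλ/λ_C = 1 - cos(31°)
Δλ/λ_C = 1 - 0.8572
Δλ/λ_C = 0.1428

This means the shift is 0.1428 × λ_C = 0.3466 pm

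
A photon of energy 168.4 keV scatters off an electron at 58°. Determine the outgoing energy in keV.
145.8115 keV

First convert energy to wavelength:
λ = hc/E, with hc ≈ 1239.842 keV·pm (i.e. 1239.842 eV·nm)

For E = 168.4 keV = 168400 eV:
λ = 1239.842 keV·pm / 168.4 keV
λ = 7.3625 pm

Calculate the Compton shift:
Δλ = λ_C(1 - cos(58°)) = 2.4263 × 0.4701
Δλ = 1.1406 pm

Final wavelength:
λ' = 7.3625 + 1.1406 = 8.5030 pm

Final energy:
E' = hc/λ' = 1239.842 / 8.5030 = 145.8115 keV

(Intermediate values are shown rounded; full precision is carried through to the final answer.)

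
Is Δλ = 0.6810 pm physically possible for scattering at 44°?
Yes, consistent

Calculate the expected shift for θ = 44°:

Δλ_expected = λ_C(1 - cos(44°))
Δλ_expected = 2.4263 × (1 - cos(44°))
Δλ_expected = 2.4263 × 0.2807
Δλ_expected = 0.6810 pm

Given shift: 0.6810 pm
Expected shift: 0.6810 pm
Difference: 0.0000 pm

The values match. This is consistent with Compton scattering at the stated angle.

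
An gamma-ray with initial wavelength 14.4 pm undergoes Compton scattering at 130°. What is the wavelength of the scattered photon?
18.3859 pm

Using the Compton scattering formula:
λ' = λ + Δλ = λ + λ_C(1 - cos θ)

Given:
- Initial wavelength λ = 14.4 pm
- Scattering angle θ = 130°
- Compton wavelength λ_C ≈ 2.4263 pm

Calculate the shift:
Δλ = 2.4263 × (1 - cos(130°))
Δλ = 2.4263 × 1.6428
Δλ = 3.9859 pm

Final wavelength:
λ' = 14.4 + 3.9859 = 18.3859 pm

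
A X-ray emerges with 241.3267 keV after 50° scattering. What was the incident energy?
290.2999 keV

Convert final energy to wavelength (hc ≈ 1239.842 keV·pm):
λ' = hc/E' = 1239.842 / 241.3267 = 5.1376 pm

Calculate the Compton shift:
Δλ = λ_C(1 - cos(50°))
Δλ = 2.4263 × (1 - cos(50°))
Δλ = 0.8667 pm

Initial wavelength:
λ = λ' - Δλ = 5.1376 - 0.8667 = 4.2709 pm

Initial energy:
E = hc/λ = 1239.842 / 4.2709 = 290.2999 keV

(Intermediate values are shown rounded; full precision is carried through to the final answer.)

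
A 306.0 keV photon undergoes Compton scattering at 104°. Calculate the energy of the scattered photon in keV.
175.4893 keV

First convert energy to wavelength:
λ = hc/E, with hc ≈ 1239.842 keV·pm (i.e. 1239.842 eV·nm)

For E = 306.0 keV = 306000 eV:
λ = 1239.842 keV·pm / 306.0 keV
λ = 4.0518 pm

Calculate the Compton shift:
Δλ = λ_C(1 - cos(104°)) = 2.4263 × 1.2419
Δλ = 3.0133 pm

Final wavelength:
λ' = 4.0518 + 3.0133 = 7.0651 pm

Final energy:
E' = hc/λ' = 1239.842 / 7.0651 = 175.4893 keV

(Intermediate values are shown rounded; full precision is carried through to the final answer.)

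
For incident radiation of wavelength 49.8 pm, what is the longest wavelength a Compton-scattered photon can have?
54.6526 pm (at θ = 180°)

The Compton shift is Δλ = λ_C(1 − cos θ).

Since cos θ ranges from −1 to 1, the factor (1 − cos θ) ranges from 0 to 2; the maximum shift occurs at θ = 180° (backscattering):
Δλ_max = 2λ_C = 2 × 2.4263 pm = 4.8526 pm

Maximum scattered wavelength:
λ'_max = λ₀ + Δλ_max = 49.8 + 4.8526 = 54.6526 pm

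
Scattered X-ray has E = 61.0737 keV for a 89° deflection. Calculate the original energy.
69.2000 keV

Convert final energy to wavelength (hc ≈ 1239.842 keV·pm):
λ' = hc/E' = 1239.842 / 61.0737 = 20.3008 pm

Calculate the Compton shift:
Δλ = λ_C(1 - cos(89°))
Δλ = 2.4263 × (1 - cos(89°))
Δλ = 2.3840 pm

Initial wavelength:
λ = λ' - Δλ = 20.3008 - 2.3840 = 17.9168 pm

Initial energy:
E = hc/λ = 1239.842 / 17.9168 = 69.2000 keV

(Intermediate values are shown rounded; full precision is carried through to the final answer.)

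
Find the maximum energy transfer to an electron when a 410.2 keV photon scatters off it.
252.7628 keV

Maximum energy transfer occurs at θ = 180° (backscattering).

Initial photon: E₀ = 410.2 keV → λ₀ = 3.0225 pm

Maximum Compton shift (at 180°):
Δλ_max = 2λ_C = 2 × 2.4263 = 4.8526 pm

Final wavelength:
λ' = 3.0225 + 4.8526 = 7.8752 pm

Minimum photon energy (maximum energy to electron):
E'_min = hc/λ' = 157.4372 keV

Maximum electron kinetic energy:
K_max = E₀ - E'_min = 410.2000 - 157.4372 = 252.7628 keV

(Intermediate values are shown rounded; full precision is carried through to the final answer.)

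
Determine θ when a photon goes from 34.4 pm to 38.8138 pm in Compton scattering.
145.00°

First find the wavelength shift:
Δλ = λ' - λ = 38.8138 - 34.4 = 4.4138 pm

Using Δλ = λ_C(1 - cos θ), with λ_C = h/(m_e·c) ≈ 2.42631024 pm:
cos θ = 1 - Δλ/λ_C
cos θ = 1 - 4.4138/2.42631024
cos θ = -0.819141

θ = arccos(-0.819141)
θ = 145.00°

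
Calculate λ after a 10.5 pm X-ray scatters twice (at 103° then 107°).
16.6078 pm

Apply Compton shift twice:

First scattering at θ₁ = 103°:
Δλ₁ = λ_C(1 - cos(103°))
Δλ₁ = 2.4263 × 1.2250
Δλ₁ = 2.9721 pm

After first scattering:
λ₁ = 10.5 + 2.9721 = 13.4721 pm

Second scattering at θ₂ = 107°:
Δλ₂ = λ_C(1 - cos(107°))
Δλ₂ = 2.4263 × 1.2924
Δλ₂ = 3.1357 pm

Final wavelength:
λ₂ = 13.4721 + 3.1357 = 16.6078 pm

Total shift: Δλ_total = 2.9721 + 3.1357 = 6.1078 pm

(Intermediate values are shown rounded; full precision is carried through to the final answer.)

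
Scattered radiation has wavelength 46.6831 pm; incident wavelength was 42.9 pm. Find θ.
124.00°

First find the wavelength shift:
Δλ = λ' - λ = 46.6831 - 42.9 = 3.7831 pm

Using Δλ = λ_C(1 - cos θ), with λ_C = h/(m_e·c) ≈ 2.42631024 pm:
cos θ = 1 - Δλ/λ_C
cos θ = 1 - 3.7831/2.42631024
cos θ = -0.559199

θ = arccos(-0.559199)
θ = 124.00°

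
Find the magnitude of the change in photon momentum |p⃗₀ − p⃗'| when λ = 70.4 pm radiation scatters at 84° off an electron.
1.2409e-23 kg·m/s

Photon momentum magnitude is p = h/λ.

Initial momentum:
p₀ = h/λ = 6.6261e-34/7.0400e-11 = 9.4120e-24 kg·m/s

After scattering:
λ' = λ + Δλ = 70.4 + 2.1727 = 72.5727 pm
p' = h/λ' = 6.6261e-34/7.2573e-11 = 9.1303e-24 kg·m/s

Momentum is a vector; the scattered photon's direction makes angle θ = 84° with the incident direction. The magnitude of the vector change Δp⃗ = p⃗₀ − p⃗' is found from the law of cosines:
|Δp⃗|² = p₀² + p'² − 2p₀p'cos θ
|Δp⃗|² = (9.4120e-24)² + (9.1303e-24)² − 2·9.4120e-24·9.1303e-24·cos(84°)
|Δp⃗| = 1.2409e-23 kg·m/s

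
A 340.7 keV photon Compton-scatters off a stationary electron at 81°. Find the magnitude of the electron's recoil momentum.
2.0024e-22 kg·m/s

The electron is initially at rest, so by conservation of momentum:
p⃗_e = p⃗₀ − p⃗'  (incident photon momentum minus scattered photon momentum)

Photon momentum magnitudes (p = h/λ = E/c):
λ₀ = hc/E₀ = 3.6391 pm → p₀ = h/λ₀ = 1.8208e-22 kg·m/s
Δλ = λ_C(1 − cos 81°) = 2.0468 pm
λ' = 5.6859 pm → p' = h/λ' = 1.1654e-22 kg·m/s

The scattered photon makes angle θ = 81° with the incident direction, so by the law of cosines:
|p⃗_e|² = p₀² + p'² − 2p₀p'cos θ
|p⃗_e|² = (1.8208e-22)² + (1.1654e-22)² − 2·1.8208e-22·1.1654e-22·cos(81°)
|p⃗_e| = 2.0024e-22 kg·m/s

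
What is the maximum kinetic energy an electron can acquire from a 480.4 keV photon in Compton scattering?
313.6083 keV

Maximum energy transfer occurs at θ = 180° (backscattering).

Initial photon: E₀ = 480.4 keV → λ₀ = 2.5809 pm

Maximum Compton shift (at 180°):
Δλ_max = 2λ_C = 2 × 2.4263 = 4.8526 pm

Final wavelength:
λ' = 2.5809 + 4.8526 = 7.4335 pm

Minimum photon energy (maximum energy to electron):
E'_min = hc/λ' = 166.7917 keV

Maximum electron kinetic energy:
K_max = E₀ - E'_min = 480.4000 - 166.7917 = 313.6083 keV

(Intermediate values are shown rounded; full precision is carried through to the final answer.)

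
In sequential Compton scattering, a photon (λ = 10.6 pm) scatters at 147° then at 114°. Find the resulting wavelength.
18.4744 pm

Apply Compton shift twice:

First scattering at θ₁ = 147°:
Δλ₁ = λ_C(1 - cos(147°))
Δλ₁ = 2.4263 × 1.8387
Δλ₁ = 4.4612 pm

After first scattering:
λ₁ = 10.6 + 4.4612 = 15.0612 pm

Second scattering at θ₂ = 114°:
Δλ₂ = λ_C(1 - cos(114°))
Δλ₂ = 2.4263 × 1.4067
Δλ₂ = 3.4132 pm

Final wavelength:
λ₂ = 15.0612 + 3.4132 = 18.4744 pm

Total shift: Δλ_total = 4.4612 + 3.4132 = 7.8744 pm

(Intermediate values are shown rounded; full precision is carried through to the final answer.)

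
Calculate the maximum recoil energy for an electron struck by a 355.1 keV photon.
206.5118 keV

Maximum energy transfer occurs at θ = 180° (backscattering).

Initial photon: E₀ = 355.1 keV → λ₀ = 3.4915 pm

Maximum Compton shift (at 180°):
Δλ_max = 2λ_C = 2 × 2.4263 = 4.8526 pm

Final wavelength:
λ' = 3.4915 + 4.8526 = 8.3441 pm

Minimum photon energy (maximum energy to electron):
E'_min = hc/λ' = 148.5882 keV

Maximum electron kinetic energy:
K_max = E₀ - E'_min = 355.1000 - 148.5882 = 206.5118 keV

(Intermediate values are shown rounded; full precision is carried through to the final answer.)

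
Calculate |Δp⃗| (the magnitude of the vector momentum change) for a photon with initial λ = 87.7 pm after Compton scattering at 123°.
1.3008e-23 kg·m/s

Photon momentum magnitude is p = h/λ.

Initial momentum:
p₀ = h/λ = 6.6261e-34/8.7700e-11 = 7.5554e-24 kg·m/s

After scattering:
λ' = λ + Δλ = 87.7 + 3.7478 = 91.4478 pm
p' = h/λ' = 6.6261e-34/9.1448e-11 = 7.2457e-24 kg·m/s

Momentum is a vector; the scattered photon's direction makes angle θ = 123° with the incident direction. The magnitude of the vector change Δp⃗ = p⃗₀ − p⃗' is found from the law of cosines:
|Δp⃗|² = p₀² + p'² − 2p₀p'cos θ
|Δp⃗|² = (7.5554e-24)² + (7.2457e-24)² − 2·7.5554e-24·7.2457e-24·cos(123°)
|Δp⃗| = 1.3008e-23 kg·m/s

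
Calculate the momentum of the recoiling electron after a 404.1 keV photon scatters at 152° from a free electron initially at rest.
2.9539e-22 kg·m/s

The electron is initially at rest, so by conservation of momentum:
p⃗_e = p⃗₀ − p⃗'  (incident photon momentum minus scattered photon momentum)

Photon momentum magnitudes (p = h/λ = E/c):
λ₀ = hc/E₀ = 3.0682 pm → p₀ = h/λ₀ = 2.1596e-22 kg·m/s
Δλ = λ_C(1 − cos 152°) = 4.5686 pm
λ' = 7.6368 pm → p' = h/λ' = 8.6765e-23 kg·m/s

The scattered photon makes angle θ = 152° with the incident direction, so by the law of cosines:
|p⃗_e|² = p₀² + p'² − 2p₀p'cos θ
|p⃗_e|² = (2.1596e-22)² + (8.6765e-23)² − 2·2.1596e-22·8.6765e-23·cos(152°)
|p⃗_e| = 2.9539e-22 kg·m/s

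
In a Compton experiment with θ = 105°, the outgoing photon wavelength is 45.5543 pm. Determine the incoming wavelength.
42.5000 pm

From λ' = λ + Δλ, we have λ = λ' - Δλ

First calculate the Compton shift:
Δλ = λ_C(1 - cos θ)
Δλ = 2.4263 × (1 - cos(105°))
Δλ = 2.4263 × 1.2588
Δλ = 3.0543 pm

Initial wavelength:
λ = λ' - Δλ
λ = 45.5543 - 3.0543
λ = 42.5000 pm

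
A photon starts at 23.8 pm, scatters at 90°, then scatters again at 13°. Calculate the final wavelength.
26.2885 pm

Apply Compton shift twice:

First scattering at θ₁ = 90°:
Δλ₁ = λ_C(1 - cos(90°))
Δλ₁ = 2.4263 × 1.0000
Δλ₁ = 2.4263 pm

After first scattering:
λ₁ = 23.8 + 2.4263 = 26.2263 pm

Second scattering at θ₂ = 13°:
Δλ₂ = λ_C(1 - cos(13°))
Δλ₂ = 2.4263 × 0.0256
Δλ₂ = 0.0622 pm

Final wavelength:
λ₂ = 26.2263 + 0.0622 = 26.2885 pm

Total shift: Δλ_total = 2.4263 + 0.0622 = 2.4885 pm

(Intermediate values are shown rounded; full precision is carried through to the final answer.)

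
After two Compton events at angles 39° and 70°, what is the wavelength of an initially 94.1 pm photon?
96.2372 pm

Apply Compton shift twice:

First scattering at θ₁ = 39°:
Δλ₁ = λ_C(1 - cos(39°))
Δλ₁ = 2.4263 × 0.2229
Δλ₁ = 0.5407 pm

After first scattering:
λ₁ = 94.1 + 0.5407 = 94.6407 pm

Second scattering at θ₂ = 70°:
Δλ₂ = λ_C(1 - cos(70°))
Δλ₂ = 2.4263 × 0.6580
Δλ₂ = 1.5965 pm

Final wavelength:
λ₂ = 94.6407 + 1.5965 = 96.2372 pm

Total shift: Δλ_total = 0.5407 + 1.5965 = 2.1372 pm

(Intermediate values are shown rounded; full precision is carried through to the final answer.)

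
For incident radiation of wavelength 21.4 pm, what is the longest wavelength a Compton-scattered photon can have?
26.2526 pm (at θ = 180°)

The Compton shift is Δλ = λ_C(1 − cos θ).

Since cos θ ranges from −1 to 1, the factor (1 − cos θ) ranges from 0 to 2; the maximum shift occurs at θ = 180° (backscattering):
Δλ_max = 2λ_C = 2 × 2.4263 pm = 4.8526 pm

Maximum scattered wavelength:
λ'_max = λ₀ + Δλ_max = 21.4 + 4.8526 = 26.2526 pm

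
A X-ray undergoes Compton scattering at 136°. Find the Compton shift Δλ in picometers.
4.1717 pm

Using the Compton scattering formula:
Δλ = λ_C(1 - cos θ)

where λ_C = h/(m_e·c) ≈ 2.4263 pm is the Compton wavelength of an electron.

For θ = 136°:
cos(136°) = -0.7193
1 - cos(136°) = 1.7193

Δλ = 2.4263 × 1.7193
Δλ = 4.1717 pm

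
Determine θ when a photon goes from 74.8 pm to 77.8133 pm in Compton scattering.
104.00°

First find the wavelength shift:
Δλ = λ' - λ = 77.8133 - 74.8 = 3.0133 pm

Using Δλ = λ_C(1 - cos θ), with λ_C = h/(m_e·c) ≈ 2.42631024 pm:
cos θ = 1 - Δλ/λ_C
cos θ = 1 - 3.0133/2.42631024
cos θ = -0.241927

θ = arccos(-0.241927)
θ = 104.00°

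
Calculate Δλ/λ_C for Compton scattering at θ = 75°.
0.7412 λ_C

The Compton shift formula is:
Δλ = λ_C(1 - cos θ)

Dividing both sides by λ_C:
Δλ/λ_C = 1 - cos θ

For θ = 75°:
Δλ/λ_C = 1 - cos(75°)
Δλ/λ_C = 1 - 0.2588
Δλ/λ_C = 0.7412

This means the shift is 0.7412 × λ_C = 1.7983 pm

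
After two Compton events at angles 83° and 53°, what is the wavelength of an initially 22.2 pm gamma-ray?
25.2967 pm

Apply Compton shift twice:

First scattering at θ₁ = 83°:
Δλ₁ = λ_C(1 - cos(83°))
Δλ₁ = 2.4263 × 0.8781
Δλ₁ = 2.1306 pm

After first scattering:
λ₁ = 22.2 + 2.1306 = 24.3306 pm

Second scattering at θ₂ = 53°:
Δλ₂ = λ_C(1 - cos(53°))
Δλ₂ = 2.4263 × 0.3982
Δλ₂ = 0.9661 pm

Final wavelength:
λ₂ = 24.3306 + 0.9661 = 25.2967 pm

Total shift: Δλ_total = 2.1306 + 0.9661 = 3.0967 pm

(Intermediate values are shown rounded; full precision is carried through to the final answer.)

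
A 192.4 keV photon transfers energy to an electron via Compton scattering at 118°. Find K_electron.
68.5332 keV

By energy conservation: K_e = E_initial - E_final

First find the scattered photon energy:
Initial wavelength: λ = hc/E = 6.4441 pm
Compton shift: Δλ = λ_C(1 - cos(118°)) = 3.5654 pm
Final wavelength: λ' = 6.4441 + 3.5654 = 10.0095 pm
Final photon energy: E' = hc/λ' = 123.8668 keV

Electron kinetic energy:
K_e = E - E' = 192.4000 - 123.8668 = 68.5332 keV

(Intermediate values are shown rounded; full precision is carried through to the final answer.)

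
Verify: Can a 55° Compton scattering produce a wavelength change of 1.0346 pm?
Yes, consistent

Calculate the expected shift for θ = 55°:

Δλ_expected = λ_C(1 - cos(55°))
Δλ_expected = 2.4263 × (1 - cos(55°))
Δλ_expected = 2.4263 × 0.4264
Δλ_expected = 1.0346 pm

Given shift: 1.0346 pm
Expected shift: 1.0346 pm
Difference: 0.0000 pm

The values match. This is consistent with Compton scattering at the stated angle.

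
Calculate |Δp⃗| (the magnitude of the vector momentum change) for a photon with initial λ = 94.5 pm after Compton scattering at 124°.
1.2144e-23 kg·m/s

Photon momentum magnitude is p = h/λ.

Initial momentum:
p₀ = h/λ = 6.6261e-34/9.4500e-11 = 7.0117e-24 kg·m/s

After scattering:
λ' = λ + Δλ = 94.5 + 3.7831 = 98.2831 pm
p' = h/λ' = 6.6261e-34/9.8283e-11 = 6.7418e-24 kg·m/s

Momentum is a vector; the scattered photon's direction makes angle θ = 124° with the incident direction. The magnitude of the vector change Δp⃗ = p⃗₀ − p⃗' is found from the law of cosines:
|Δp⃗|² = p₀² + p'² − 2p₀p'cos θ
|Δp⃗|² = (7.0117e-24)² + (6.7418e-24)² − 2·7.0117e-24·6.7418e-24·cos(124°)
|Δp⃗| = 1.2144e-23 kg·m/s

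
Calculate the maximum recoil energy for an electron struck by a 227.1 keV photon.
106.8679 keV

Maximum energy transfer occurs at θ = 180° (backscattering).

Initial photon: E₀ = 227.1 keV → λ₀ = 5.4595 pm

Maximum Compton shift (at 180°):
Δλ_max = 2λ_C = 2 × 2.4263 = 4.8526 pm

Final wavelength:
λ' = 5.4595 + 4.8526 = 10.3121 pm

Minimum photon energy (maximum energy to electron):
E'_min = hc/λ' = 120.2321 keV

Maximum electron kinetic energy:
K_max = E₀ - E'_min = 227.1000 - 120.2321 = 106.8679 keV

(Intermediate values are shown rounded; full precision is carried through to the final answer.)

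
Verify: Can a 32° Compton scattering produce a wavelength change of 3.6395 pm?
No, inconsistent

Calculate the expected shift for θ = 32°:

Δλ_expected = λ_C(1 - cos(32°))
Δλ_expected = 2.4263 × (1 - cos(32°))
Δλ_expected = 2.4263 × 0.1520
Δλ_expected = 0.3687 pm

Given shift: 3.6395 pm
Expected shift: 0.3687 pm
Difference: 3.2708 pm

The values do not match. The given shift corresponds to θ ≈ 120.0°, not 32°.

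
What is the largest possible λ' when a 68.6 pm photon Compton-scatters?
73.4526 pm (at θ = 180°)

The Compton shift is Δλ = λ_C(1 − cos θ).

Since cos θ ranges from −1 to 1, the factor (1 − cos θ) ranges from 0 to 2; the maximum shift occurs at θ = 180° (backscattering):
Δλ_max = 2λ_C = 2 × 2.4263 pm = 4.8526 pm

Maximum scattered wavelength:
λ'_max = λ₀ + Δλ_max = 68.6 + 4.8526 = 73.4526 pm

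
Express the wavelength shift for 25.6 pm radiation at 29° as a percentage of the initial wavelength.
1.1883%

Calculate the Compton shift:
Δλ = λ_C(1 - cos(29°))
Δλ = 2.4263 × (1 - cos(29°))
Δλ = 2.4263 × 0.1254
Δλ = 0.3042 pm

Percentage change:
(Δλ/λ₀) × 100 = (0.3042/25.6) × 100
= 1.1883%

(Intermediate values are shown rounded; full precision is carried through to the final answer.)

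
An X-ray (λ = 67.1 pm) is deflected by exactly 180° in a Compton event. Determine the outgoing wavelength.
71.9526 pm

Using the Compton formula: λ' = λ + λ_C(1 − cos θ)

For θ = 180°, cos θ = -1 (exact) = -1.0000, so:
1 − cos 180° = 1 − (-1) = 2.0000

Δλ = λ_C × 2.0000 = 2.4263 × 2.0000 = 4.8526 pm

λ' = 67.1 + 4.8526 = 71.9526 pm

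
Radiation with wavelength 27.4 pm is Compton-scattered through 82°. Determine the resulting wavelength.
29.4886 pm

Using the Compton scattering formula:
λ' = λ + Δλ = λ + λ_C(1 - cos θ)

Given:
- Initial wavelength λ = 27.4 pm
- Scattering angle θ = 82°
- Compton wavelength λ_C ≈ 2.4263 pm

Calculate the shift:
Δλ = 2.4263 × (1 - cos(82°))
Δλ = 2.4263 × 0.8608
Δλ = 2.0886 pm

Final wavelength:
λ' = 27.4 + 2.0886 = 29.4886 pm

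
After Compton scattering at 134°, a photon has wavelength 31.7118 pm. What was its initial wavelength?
27.6000 pm

From λ' = λ + Δλ, we have λ = λ' - Δλ

First calculate the Compton shift:
Δλ = λ_C(1 - cos θ)
Δλ = 2.4263 × (1 - cos(134°))
Δλ = 2.4263 × 1.6947
Δλ = 4.1118 pm

Initial wavelength:
λ = λ' - Δλ
λ = 31.7118 - 4.1118
λ = 27.6000 pm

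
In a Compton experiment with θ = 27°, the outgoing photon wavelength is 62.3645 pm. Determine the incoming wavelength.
62.1000 pm

From λ' = λ + Δλ, we have λ = λ' - Δλ

First calculate the Compton shift:
Δλ = λ_C(1 - cos θ)
Δλ = 2.4263 × (1 - cos(27°))
Δλ = 2.4263 × 0.1090
Δλ = 0.2645 pm

Initial wavelength:
λ = λ' - Δλ
λ = 62.3645 - 0.2645
λ = 62.1000 pm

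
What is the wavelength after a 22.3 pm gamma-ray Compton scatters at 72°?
23.9765 pm

Using the Compton scattering formula:
λ' = λ + Δλ = λ + λ_C(1 - cos θ)

Given:
- Initial wavelength λ = 22.3 pm
- Scattering angle θ = 72°
- Compton wavelength λ_C ≈ 2.4263 pm

Calculate the shift:
Δλ = 2.4263 × (1 - cos(72°))
Δλ = 2.4263 × 0.6910
Δλ = 1.6765 pm

Final wavelength:
λ' = 22.3 + 1.6765 = 23.9765 pm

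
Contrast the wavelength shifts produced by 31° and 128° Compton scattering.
128° produces the larger shift by a factor of 11.312

Calculate both shifts using Δλ = λ_C(1 - cos θ):

For θ₁ = 31°:
Δλ₁ = 2.4263 × (1 - cos(31°))
Δλ₁ = 2.4263 × 0.1428
Δλ₁ = 0.3466 pm

For θ₂ = 128°:
Δλ₂ = 2.4263 × (1 - cos(128°))
Δλ₂ = 2.4263 × 1.6157
Δλ₂ = 3.9201 pm

The 128° angle produces the larger shift.
Ratio: 3.9201/0.3466 = 11.312

(Intermediate values are shown rounded; full precision is carried through to the final answer.)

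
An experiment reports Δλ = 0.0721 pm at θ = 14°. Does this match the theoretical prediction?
Yes, consistent

Calculate the expected shift for θ = 14°:

Δλ_expected = λ_C(1 - cos(14°))
Δλ_expected = 2.4263 × (1 - cos(14°))
Δλ_expected = 2.4263 × 0.0297
Δλ_expected = 0.0721 pm

Given shift: 0.0721 pm
Expected shift: 0.0721 pm
Difference: 0.0000 pm

The values match. This is consistent with Compton scattering at the stated angle.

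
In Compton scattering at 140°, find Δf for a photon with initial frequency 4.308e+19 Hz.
1.642e+19 Hz (decrease)

Convert frequency to wavelength (c = 299792458 m/s):
λ₀ = c/f₀ = 299792458/4.308e+19 = 6.9589707e-12 m = 6.9590 pm

Calculate Compton shift:
Δλ = λ_C(1 - cos(140°)) = 4.2850 pm

Final wavelength:
λ' = λ₀ + Δλ = 6.9590 + 4.2850 = 11.2439 pm

Final frequency:
f' = c/λ' = 299792458/1.1243942e-11 = 2.6662575e+19 Hz

Frequency shift (decrease):
Δf = f₀ - f' = 4.308e+19 - 2.6662575e+19 = 1.642e+19 Hz

(Intermediate values are shown rounded; full precision is carried through to the final answer.)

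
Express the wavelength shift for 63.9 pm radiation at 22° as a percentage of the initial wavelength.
0.2765%

Calculate the Compton shift:
Δλ = λ_C(1 - cos(22°))
Δλ = 2.4263 × (1 - cos(22°))
Δλ = 2.4263 × 0.0728
Δλ = 0.1767 pm

Percentage change:
(Δλ/λ₀) × 100 = (0.1767/63.9) × 100
= 0.2765%

(Intermediate values are shown rounded; full precision is carried through to the final answer.)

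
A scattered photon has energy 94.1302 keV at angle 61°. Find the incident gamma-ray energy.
104.0000 keV

Convert final energy to wavelength (hc ≈ 1239.842 keV·pm):
λ' = hc/E' = 1239.842 / 94.1302 = 13.1716 pm

Calculate the Compton shift:
Δλ = λ_C(1 - cos(61°))
Δλ = 2.4263 × (1 - cos(61°))
Δλ = 1.2500 pm

Initial wavelength:
λ = λ' - Δλ = 13.1716 - 1.2500 = 11.9216 pm

Initial energy:
E = hc/λ = 1239.842 / 11.9216 = 104.0000 keV

(Intermediate values are shown rounded; full precision is carried through to the final answer.)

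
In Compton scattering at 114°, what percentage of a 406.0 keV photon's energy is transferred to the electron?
0.5278 (or 52.78%)

Calculate initial and final photon energies:

Initial: E₀ = 406.0 keV → λ₀ = 3.0538 pm
Compton shift: Δλ = 3.4132 pm
Final wavelength: λ' = 6.4670 pm
Final energy: E' = 191.7189 keV

Fractional energy loss:
(E₀ - E')/E₀ = (406.0000 - 191.7189)/406.0000
= 214.2811/406.0000
= 0.5278
= 52.78%

(Intermediate values are shown rounded; full precision is carried through to the final answer.)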